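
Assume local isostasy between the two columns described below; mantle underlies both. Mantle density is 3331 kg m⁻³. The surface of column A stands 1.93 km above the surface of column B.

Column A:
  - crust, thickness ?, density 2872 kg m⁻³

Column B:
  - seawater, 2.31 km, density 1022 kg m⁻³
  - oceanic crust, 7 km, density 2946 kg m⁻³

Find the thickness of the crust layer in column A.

Take the compensation level at the base of the deeper column (depth z_c below the surface of column A) and equate Σ ρ_i t_i down to z_c; mantle fills any gap and the z_c terms cancel.
Column A: x×2872 + (z_c − 0 − x)×3331
Column B: 1.93×0 + 2.31×1022 + 7×2946 + (z_c − 1.93 − 9.31)×3331
The z_c×3331 term appears on both sides and cancels. Collect the known terms of each column as K = Σ(ρt)_known − 3331 × (depth of known layers): K_A = 0 − 3331×0 = 0; K_B = 22982.82 − 3331×(1.93 + 9.31) = −14457.62.
Balance: K_A − x×(3331 − 2872) = K_B, so x = (K_A − K_B)/(3331 − 2872) = 14457.6/459 = 31.5 km.

31.5 km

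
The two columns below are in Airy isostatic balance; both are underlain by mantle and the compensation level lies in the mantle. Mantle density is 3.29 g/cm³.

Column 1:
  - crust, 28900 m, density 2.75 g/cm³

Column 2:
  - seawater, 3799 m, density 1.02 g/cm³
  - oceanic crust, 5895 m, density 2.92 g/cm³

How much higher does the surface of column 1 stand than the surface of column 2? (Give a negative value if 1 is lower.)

For any compensation level in the mantle, the mantle terms cancel and isostasy reduces to e = (Σt_1 − Σt_2) − (Σ(ρt)_1 − Σ(ρt)_2) / ρ_m.
Σt_1 = 28900 m; Σt_2 = 9694 m; Σ(ρt)_1 = 79475; Σ(ρt)_2 = 21088.38 (in m·g/cm³).
e = (28900 − 9694) − (79475 − 21088.38) / 3.29 = 1460 m.

1460 m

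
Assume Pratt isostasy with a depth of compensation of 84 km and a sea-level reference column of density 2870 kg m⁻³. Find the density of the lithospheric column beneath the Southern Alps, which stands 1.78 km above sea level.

Pratt balance: ρ_ref D = ρ (D + h).
ρ = ρ_ref D/(D + h) = 2870 × 84 km/(84 km + 1.78 km) = 2810 kg m⁻³.

2810 kg m⁻³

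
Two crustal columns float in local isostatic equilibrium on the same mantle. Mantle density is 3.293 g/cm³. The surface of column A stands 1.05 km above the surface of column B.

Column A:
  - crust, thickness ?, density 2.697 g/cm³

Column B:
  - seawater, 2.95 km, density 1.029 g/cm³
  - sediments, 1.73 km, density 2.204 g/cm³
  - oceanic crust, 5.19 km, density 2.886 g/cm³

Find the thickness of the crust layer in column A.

Take the compensation level at the base of the deeper column (depth z_c below the surface of column A) and equate Σ ρ_i t_i down to z_c; mantle fills any gap and the z_c terms cancel.
Column A: x×2.697 + (z_c − 0 − x)×3.293
Column B: 1.05×0 + 2.95×1.029 + 1.73×2.204 + 5.19×2.886 + (z_c − 1.05 − 9.87)×3.293
The z_c×3.293 term appears on both sides and cancels. Collect the known terms of each column as K = Σ(ρt)_known − 3.293 × (depth of known layers): K_A = 0 − 3.293×0 = 0; K_B = 21.82681 − 3.293×(1.05 + 9.87) = −14.13275.
Balance: K_A − x×(3.293 − 2.697) = K_B, so x = (K_A − K_B)/(3.293 − 2.697) = 14.1327/0.596 = 23.7 km.

23.7 km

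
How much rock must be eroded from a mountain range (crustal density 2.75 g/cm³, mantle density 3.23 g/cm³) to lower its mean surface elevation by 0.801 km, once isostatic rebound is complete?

5.39 km

Net drop Δ = e − u = e − e ρ_c/ρ_m = e (ρ_m − ρ_c)/ρ_m.
e = Δ ρ_m/(ρ_m − ρ_c) = 0.801 km × 3.23/0.48 = 5.39 km.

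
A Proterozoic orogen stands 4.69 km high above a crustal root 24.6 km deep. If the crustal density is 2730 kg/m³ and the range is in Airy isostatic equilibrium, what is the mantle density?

Airy balance: ρ_c h = (ρ_m − ρ_c) r → ρ_m = ρ_c (1 + h/r).
ρ_m = 2730 × (1 + 4.69 km/24.6 km) = 3250 kg/m³.

3250 kg/m³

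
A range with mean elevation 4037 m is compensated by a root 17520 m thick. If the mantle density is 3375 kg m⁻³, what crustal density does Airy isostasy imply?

2740 kg m⁻³

ρ_c h = (ρ_m − ρ_c) r → ρ_c (h + r) = ρ_m r → ρ_c = ρ_m r / (h + r).
ρ_c = 3375 × 17520 m / (4037 m + 17520 m) = 2740 kg m⁻³.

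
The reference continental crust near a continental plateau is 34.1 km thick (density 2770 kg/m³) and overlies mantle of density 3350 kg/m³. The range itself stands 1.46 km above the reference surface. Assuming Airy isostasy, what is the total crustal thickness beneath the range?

42.5 km

Root depth r = h ρ_c / (ρ_m − ρ_c) = 1.46 km × 2770 / 580 = 6.973 km.
Total thickness = T + h + r = 34.1 km + 1.46 km + 6.973 km = 42.5 km.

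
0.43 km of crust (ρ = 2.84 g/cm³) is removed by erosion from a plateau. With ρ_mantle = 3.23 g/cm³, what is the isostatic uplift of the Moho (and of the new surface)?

Unloading: uplift u = e ρ_c/ρ_m = 0.43 km × 2.84/3.23 = 0.378 km.

0.378 km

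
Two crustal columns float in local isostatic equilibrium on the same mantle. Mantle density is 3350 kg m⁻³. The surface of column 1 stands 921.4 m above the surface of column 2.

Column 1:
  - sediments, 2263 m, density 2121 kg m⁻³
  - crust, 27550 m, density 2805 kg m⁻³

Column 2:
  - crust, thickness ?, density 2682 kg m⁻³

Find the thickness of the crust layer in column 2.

22000 m

Take the compensation level at the base of the deeper column (depth z_c below the surface of column 1) and equate Σ ρ_i t_i down to z_c; mantle fills any gap and the z_c terms cancel.
Column 1: 2263×2121 + 27550×2805 + (z_c − 29813)×3350
Column 2: 921.4×0 + x×2682 + (z_c − 921.4 − 0 − x)×3350
The z_c×3350 term appears on both sides and cancels. Collect the known terms of each column as K = Σ(ρt)_known − 3350 × (depth of known layers): K_1 = 82077573 − 3350×29813 = −17795977; K_2 = 0 − 3350×(921.4 + 0) = −3086690.
Balance: K_1 = K_2 − x×(3350 − 2682), so x = (K_2 − K_1)/(3350 − 2682) = 14709300/668 = 22000 m.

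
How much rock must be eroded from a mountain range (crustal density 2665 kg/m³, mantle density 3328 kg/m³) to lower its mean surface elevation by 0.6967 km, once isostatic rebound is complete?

3.5 km

Net drop Δ = e − u = e − e ρ_c/ρ_m = e (ρ_m − ρ_c)/ρ_m.
e = Δ ρ_m/(ρ_m − ρ_c) = 0.6967 km × 3328/663 = 3.5 km.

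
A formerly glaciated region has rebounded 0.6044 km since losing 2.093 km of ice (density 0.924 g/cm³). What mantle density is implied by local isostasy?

3.2 g/cm³

ρ_m = ρ_ice t / u = 0.924 × 2.093 km/0.6044 km = 3.2 g/cm³.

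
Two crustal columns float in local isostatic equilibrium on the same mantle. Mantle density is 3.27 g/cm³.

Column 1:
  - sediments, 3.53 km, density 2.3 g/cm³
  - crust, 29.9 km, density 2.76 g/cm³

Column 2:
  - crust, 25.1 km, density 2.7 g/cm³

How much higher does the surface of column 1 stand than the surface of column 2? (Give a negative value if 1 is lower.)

1.34 km

For any compensation level in the mantle, the mantle terms cancel and isostasy reduces to e = (Σt_1 − Σt_2) − (Σ(ρt)_1 − Σ(ρt)_2) / ρ_m.
Σt_1 = 33.43 km; Σt_2 = 25.1 km; Σ(ρt)_1 = 90.643; Σ(ρt)_2 = 67.77 (in km·g/cm³).
e = (33.43 − 25.1) − (90.643 − 67.77) / 3.27 = 1.34 km.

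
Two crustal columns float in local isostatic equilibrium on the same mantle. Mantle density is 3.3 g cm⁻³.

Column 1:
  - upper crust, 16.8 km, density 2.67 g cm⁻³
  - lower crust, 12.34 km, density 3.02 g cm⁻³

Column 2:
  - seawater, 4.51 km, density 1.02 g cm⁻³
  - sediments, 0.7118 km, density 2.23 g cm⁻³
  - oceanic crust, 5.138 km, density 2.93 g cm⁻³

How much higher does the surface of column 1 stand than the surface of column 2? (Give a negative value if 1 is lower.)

0.331 km

For any compensation level in the mantle, the mantle terms cancel and isostasy reduces to e = (Σt_1 − Σt_2) − (Σ(ρt)_1 − Σ(ρt)_2) / ρ_m.
Σt_1 = 29.14 km; Σt_2 = 10.3598 km; Σ(ρt)_1 = 82.1228; Σ(ρt)_2 = 21.241854 (in km·g cm⁻³).
e = (29.14 − 10.3598) − (82.1228 − 21.241854) / 3.3 = 0.331 km.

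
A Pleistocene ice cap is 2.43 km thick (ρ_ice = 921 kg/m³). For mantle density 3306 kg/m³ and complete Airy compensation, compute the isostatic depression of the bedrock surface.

0.677 km

For local isostatic compensation: the ice load ρ_ice t is balanced by mantle displaced below, ρ_m s.
s = t ρ_ice / ρ_m = 2.43 km × 921/3306 = 0.677 km.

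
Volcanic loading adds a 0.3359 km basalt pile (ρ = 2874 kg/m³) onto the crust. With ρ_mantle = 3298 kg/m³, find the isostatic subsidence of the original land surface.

Subaerial loading: s = t ρ_load / ρ_m.
s = 0.3359 km × 2874/3298 = 0.293 km.

0.293 km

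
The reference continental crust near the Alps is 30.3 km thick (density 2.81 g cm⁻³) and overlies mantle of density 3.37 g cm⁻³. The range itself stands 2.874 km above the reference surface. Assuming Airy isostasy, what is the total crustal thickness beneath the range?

Root depth r = h ρ_c / (ρ_m − ρ_c) = 2.874 km × 2.81 / 0.56 = 14.42 km.
Total thickness = T + h + r = 30.3 km + 2.874 km + 14.42 km = 47.6 km.

47.6 km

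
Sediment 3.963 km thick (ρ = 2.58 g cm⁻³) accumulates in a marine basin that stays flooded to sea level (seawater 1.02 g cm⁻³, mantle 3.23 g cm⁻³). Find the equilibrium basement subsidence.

Submarine loading: the sediment displaces seawater, and the subsidence is in turn flooded, so s (ρ_m − ρ_w) = t (ρ_sed − ρ_w).
s = 3.963 km × (2.58 − 1.02) / (3.23 − 1.02) = 2.8 km.

2.8 km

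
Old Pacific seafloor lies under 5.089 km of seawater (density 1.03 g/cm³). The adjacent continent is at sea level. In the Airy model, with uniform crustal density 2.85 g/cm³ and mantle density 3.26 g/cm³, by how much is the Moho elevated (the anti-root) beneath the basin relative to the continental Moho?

22.6 km

By Archimedes' principle applied to the lithosphere: replacing crust with seawater at the top is compensated by replacing crust with mantle at the base: d (ρ_c − ρ_w) = a (ρ_m − ρ_c).
a = d (ρ_c − ρ_w)/(ρ_m − ρ_c) = 5.089 km × 1.82/0.41 = 22.6 km.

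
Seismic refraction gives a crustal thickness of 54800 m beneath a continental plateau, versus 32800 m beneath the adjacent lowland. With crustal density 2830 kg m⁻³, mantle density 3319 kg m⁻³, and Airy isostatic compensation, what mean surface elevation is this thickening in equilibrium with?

3240 m

Excess crust Δ = 54800 m − 32800 m = 22000 m, split between elevation h and root r with h + r = Δ.
Airy balance ρ_c h = (ρ_m − ρ_c) r gives r = h ρ_c/(ρ_m − ρ_c), so h (1 + ρ_c/(ρ_m − ρ_c)) = Δ, i.e. h = Δ (ρ_m − ρ_c)/ρ_m.
h = 22000 m × 489/3319 = 3240 m.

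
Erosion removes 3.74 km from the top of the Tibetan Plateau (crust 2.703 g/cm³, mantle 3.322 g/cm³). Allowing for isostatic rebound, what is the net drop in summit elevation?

0.697 km

Rebound u = e ρ_c/ρ_m = 3.74 km × 2.703/3.322 = 3.043 km.
Net surface drop = e − u = 3.74 km − 3.043 km = e (ρ_m − ρ_c)/ρ_m = 0.697 km.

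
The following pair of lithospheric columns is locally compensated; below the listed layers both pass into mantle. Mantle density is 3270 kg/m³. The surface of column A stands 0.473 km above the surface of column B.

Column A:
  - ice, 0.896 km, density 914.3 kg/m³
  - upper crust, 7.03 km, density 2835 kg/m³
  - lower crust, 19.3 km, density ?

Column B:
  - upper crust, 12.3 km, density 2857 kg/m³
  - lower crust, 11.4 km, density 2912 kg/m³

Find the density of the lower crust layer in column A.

Take the compensation level at the base of the deeper column (depth z_c below the surface of column A) and equate Σ ρ_i t_i down to z_c; mantle fills any gap and the z_c terms cancel.
Column A: 0.896×914.3 + 7.03×2835 + 19.3×ρ + (z_c − 27.226)×3270
Column B: 0.473×0 + 12.3×2857 + 11.4×2912 + (z_c − 0.473 − 23.7)×3270
The z_c×3270 term appears on both sides and cancels. Collect the known terms of each column as K = Σ(ρt)_known − 3270 × (depth of known layers): K_A = 20749.2628 − 3270×27.226 = −68279.7572; K_B = 68337.9 − 3270×(0.473 + 23.7) = −10707.81.
Balance: K_A + 19.3×ρ = K_B, so ρ = (K_B − K_A)/19.3 = 57571.9/19.3 = 2980 kg/m³.

2980 kg/m³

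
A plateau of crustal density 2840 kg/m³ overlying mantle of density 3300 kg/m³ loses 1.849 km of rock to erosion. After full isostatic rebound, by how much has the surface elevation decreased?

0.258 km

Rebound u = e ρ_c/ρ_m = 1.849 km × 2840/3300 = 1.591 km.
Net surface drop = e − u = 1.849 km − 1.591 km = e (ρ_m − ρ_c)/ρ_m = 0.258 km.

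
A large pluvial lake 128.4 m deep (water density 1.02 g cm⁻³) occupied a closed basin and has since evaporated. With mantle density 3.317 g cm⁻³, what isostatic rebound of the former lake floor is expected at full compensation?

u = d ρ_w/ρ_m = 128.4 m × 1.02/3.317 = 39.5 m.

39.5 m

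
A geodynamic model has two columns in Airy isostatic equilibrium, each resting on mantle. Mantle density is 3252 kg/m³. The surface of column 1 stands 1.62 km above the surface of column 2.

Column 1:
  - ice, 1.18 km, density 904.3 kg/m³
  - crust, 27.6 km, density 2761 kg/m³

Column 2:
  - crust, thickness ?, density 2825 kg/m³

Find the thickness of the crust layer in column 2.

Take the compensation level at the base of the deeper column (depth z_c below the surface of column 1) and equate Σ ρ_i t_i down to z_c; mantle fills any gap and the z_c terms cancel.
Column 1: 1.18×904.3 + 27.6×2761 + (z_c − 28.78)×3252
Column 2: 1.62×0 + x×2825 + (z_c − 1.62 − 0 − x)×3252
The z_c×3252 term appears on both sides and cancels. Collect the known terms of each column as K = Σ(ρt)_known − 3252 × (depth of known layers): K_1 = 77270.674 − 3252×28.78 = −16321.886; K_2 = 0 − 3252×(1.62 + 0) = −5268.24.
Balance: K_1 = K_2 − x×(3252 − 2825), so x = (K_2 − K_1)/(3252 − 2825) = 11053.6/427 = 25.9 km.

25.9 km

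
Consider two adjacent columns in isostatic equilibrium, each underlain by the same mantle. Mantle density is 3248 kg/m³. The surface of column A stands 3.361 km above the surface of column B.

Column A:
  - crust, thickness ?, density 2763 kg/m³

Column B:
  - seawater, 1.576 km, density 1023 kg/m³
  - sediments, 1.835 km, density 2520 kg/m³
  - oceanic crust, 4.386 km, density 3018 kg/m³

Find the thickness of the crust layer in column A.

Take the compensation level at the base of the deeper column (depth z_c below the surface of column A) and equate Σ ρ_i t_i down to z_c; mantle fills any gap and the z_c terms cancel.
Column A: x×2763 + (z_c − 0 − x)×3248
Column B: 3.361×0 + 1.576×1023 + 1.835×2520 + 4.386×3018 + (z_c − 3.361 − 7.797)×3248
The z_c×3248 term appears on both sides and cancels. Collect the known terms of each column as K = Σ(ρt)_known − 3248 × (depth of known layers): K_A = 0 − 3248×0 = 0; K_B = 19473.396 − 3248×(3.361 + 7.797) = −16767.788.
Balance: K_A − x×(3248 − 2763) = K_B, so x = (K_A − K_B)/(3248 − 2763) = 16767.8/485 = 34.6 km.

34.6 km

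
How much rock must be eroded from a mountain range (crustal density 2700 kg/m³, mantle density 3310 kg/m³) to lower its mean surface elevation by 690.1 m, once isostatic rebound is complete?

3740 m

Net drop Δ = e − u = e − e ρ_c/ρ_m = e (ρ_m − ρ_c)/ρ_m.
e = Δ ρ_m/(ρ_m − ρ_c) = 690.1 m × 3310/610 = 3740 m.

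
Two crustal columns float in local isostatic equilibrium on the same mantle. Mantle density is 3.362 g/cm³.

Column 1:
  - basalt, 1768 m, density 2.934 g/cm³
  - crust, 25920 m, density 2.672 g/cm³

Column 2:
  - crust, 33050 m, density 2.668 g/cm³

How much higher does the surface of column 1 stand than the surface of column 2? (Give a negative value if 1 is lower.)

For any compensation level in the mantle, the mantle terms cancel and isostasy reduces to e = (Σt_1 − Σt_2) − (Σ(ρt)_1 − Σ(ρt)_2) / ρ_m.
Σt_1 = 27688 m; Σt_2 = 33050 m; Σ(ρt)_1 = 74445.552; Σ(ρt)_2 = 88177.4 (in m·g/cm³).
e = (27688 − 33050) − (74445.552 − 88177.4) / 3.362 = −1280 m.

−1280 m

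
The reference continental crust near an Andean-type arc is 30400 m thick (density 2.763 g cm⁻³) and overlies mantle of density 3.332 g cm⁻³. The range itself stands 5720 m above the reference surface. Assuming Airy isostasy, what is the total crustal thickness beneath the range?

63900 m

Root depth r = h ρ_c / (ρ_m − ρ_c) = 5720 m × 2.763 / 0.569 = 27780 m.
Total thickness = T + h + r = 30400 m + 5720 m + 27780 m = 63900 m.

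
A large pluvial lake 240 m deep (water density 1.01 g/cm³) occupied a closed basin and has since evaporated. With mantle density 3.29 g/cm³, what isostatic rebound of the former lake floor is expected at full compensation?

73.7 m

u = d ρ_w/ρ_m = 240 m × 1.01/3.29 = 73.7 m.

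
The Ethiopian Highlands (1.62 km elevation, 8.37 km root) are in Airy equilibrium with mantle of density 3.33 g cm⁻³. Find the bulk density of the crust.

2.79 g cm⁻³

ρ_c h = (ρ_m − ρ_c) r → ρ_c (h + r) = ρ_m r → ρ_c = ρ_m r / (h + r).
ρ_c = 3.33 × 8.37 km / (1.62 km + 8.37 km) = 2.79 g cm⁻³.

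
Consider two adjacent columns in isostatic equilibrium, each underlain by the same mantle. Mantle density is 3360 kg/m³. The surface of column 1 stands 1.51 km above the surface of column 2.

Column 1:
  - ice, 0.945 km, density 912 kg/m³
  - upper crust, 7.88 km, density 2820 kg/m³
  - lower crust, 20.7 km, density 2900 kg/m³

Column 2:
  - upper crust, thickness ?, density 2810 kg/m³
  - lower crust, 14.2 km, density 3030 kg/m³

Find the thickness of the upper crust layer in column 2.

11.5 km

Take the compensation level at the base of the deeper column (depth z_c below the surface of column 1) and equate Σ ρ_i t_i down to z_c; mantle fills any gap and the z_c terms cancel.
Column 1: 0.945×912 + 7.88×2820 + 20.7×2900 + (z_c − 29.525)×3360
Column 2: 1.51×0 + x×2810 + 14.2×3030 + (z_c − 1.51 − 14.2 − x)×3360
The z_c×3360 term appears on both sides and cancels. Collect the known terms of each column as K = Σ(ρt)_known − 3360 × (depth of known layers): K_1 = 83113.44 − 3360×29.525 = −16090.56; K_2 = 43026 − 3360×(1.51 + 14.2) = −9759.6.
Balance: K_1 = K_2 − x×(3360 − 2810), so x = (K_2 − K_1)/(3360 − 2810) = 6330.96/550 = 11.5 km.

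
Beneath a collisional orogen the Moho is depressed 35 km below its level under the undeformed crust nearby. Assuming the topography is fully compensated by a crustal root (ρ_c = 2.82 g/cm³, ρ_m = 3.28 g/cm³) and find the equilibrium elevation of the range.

In Airy isostatic equilibrium: ρ_c h = (ρ_m − ρ_c) r.
h = r (ρ_m − ρ_c) / ρ_c = 35 km × (3.28 − 2.82) / 2.82 = 5.71 km.

5.71 km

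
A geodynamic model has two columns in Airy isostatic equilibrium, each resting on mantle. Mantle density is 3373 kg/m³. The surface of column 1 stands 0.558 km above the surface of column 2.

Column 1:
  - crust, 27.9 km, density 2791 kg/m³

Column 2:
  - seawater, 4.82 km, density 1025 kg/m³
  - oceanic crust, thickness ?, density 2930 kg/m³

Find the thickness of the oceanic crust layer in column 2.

6.86 km

Take the compensation level at the base of the deeper column (depth z_c below the surface of column 1) and equate Σ ρ_i t_i down to z_c; mantle fills any gap and the z_c terms cancel.
Column 1: 27.9×2791 + (z_c − 27.9)×3373
Column 2: 0.558×0 + 4.82×1025 + x×2930 + (z_c − 0.558 − 4.82 − x)×3373
The z_c×3373 term appears on both sides and cancels. Collect the known terms of each column as K = Σ(ρt)_known − 3373 × (depth of known layers): K_1 = 77868.9 − 3373×27.9 = −16237.8; K_2 = 4940.5 − 3373×(0.558 + 4.82) = −13199.494.
Balance: K_1 = K_2 − x×(3373 − 2930), so x = (K_2 − K_1)/(3373 − 2930) = 3038.31/443 = 6.86 km.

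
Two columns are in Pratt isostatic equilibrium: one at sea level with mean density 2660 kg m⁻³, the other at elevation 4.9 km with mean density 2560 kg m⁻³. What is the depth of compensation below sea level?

125 km

ρ_ref D = ρ (D + h) → D (ρ_ref − ρ) = ρ h.
D = ρ h/(ρ_ref − ρ) = 2560 × 4.9 km/(2660 − 2560) = 125 km.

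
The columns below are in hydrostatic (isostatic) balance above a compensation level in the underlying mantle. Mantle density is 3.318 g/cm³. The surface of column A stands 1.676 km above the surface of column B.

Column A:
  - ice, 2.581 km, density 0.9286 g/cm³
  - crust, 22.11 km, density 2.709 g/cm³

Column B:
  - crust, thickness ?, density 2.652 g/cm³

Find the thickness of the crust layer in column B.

21.1 km

Take the compensation level at the base of the deeper column (depth z_c below the surface of column A) and equate Σ ρ_i t_i down to z_c; mantle fills any gap and the z_c terms cancel.
Column A: 2.581×0.9286 + 22.11×2.709 + (z_c − 24.691)×3.318
Column B: 1.676×0 + x×2.652 + (z_c − 1.676 − 0 − x)×3.318
The z_c×3.318 term appears on both sides and cancels. Collect the known terms of each column as K = Σ(ρt)_known − 3.318 × (depth of known layers): K_A = 62.2927066 − 3.318×24.691 = −19.6320314; K_B = 0 − 3.318×(1.676 + 0) = −5.560968.
Balance: K_A = K_B − x×(3.318 − 2.652), so x = (K_B − K_A)/(3.318 − 2.652) = 14.0711/0.666 = 21.1 km.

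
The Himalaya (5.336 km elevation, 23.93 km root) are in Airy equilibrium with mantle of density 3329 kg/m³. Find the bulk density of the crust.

2720 kg/m³

ρ_c h = (ρ_m − ρ_c) r → ρ_c (h + r) = ρ_m r → ρ_c = ρ_m r / (h + r).
ρ_c = 3329 × 23.93 km / (5.336 km + 23.93 km) = 2720 kg/m³.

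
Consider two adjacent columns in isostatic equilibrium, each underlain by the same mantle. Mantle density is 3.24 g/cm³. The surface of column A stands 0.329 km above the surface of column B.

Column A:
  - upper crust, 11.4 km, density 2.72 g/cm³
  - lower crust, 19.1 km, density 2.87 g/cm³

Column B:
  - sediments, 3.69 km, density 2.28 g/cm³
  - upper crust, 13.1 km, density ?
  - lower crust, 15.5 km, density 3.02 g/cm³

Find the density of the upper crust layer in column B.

2.86 g/cm³

Take the compensation level at the base of the deeper column (depth z_c below the surface of column A) and equate Σ ρ_i t_i down to z_c; mantle fills any gap and the z_c terms cancel.
Column A: 11.4×2.72 + 19.1×2.87 + (z_c − 30.5)×3.24
Column B: 0.329×0 + 3.69×2.28 + 13.1×ρ + 15.5×3.02 + (z_c − 0.329 − 32.29)×3.24
The z_c×3.24 term appears on both sides and cancels. Collect the known terms of each column as K = Σ(ρt)_known − 3.24 × (depth of known layers): K_A = 85.825 − 3.24×30.5 = −12.995; K_B = 55.2232 − 3.24×(0.329 + 32.29) = −50.46236.
Balance: K_A = K_B + 13.1×ρ, so ρ = (K_A − K_B)/13.1 = 37.4674/13.1 = 2.86 g/cm³.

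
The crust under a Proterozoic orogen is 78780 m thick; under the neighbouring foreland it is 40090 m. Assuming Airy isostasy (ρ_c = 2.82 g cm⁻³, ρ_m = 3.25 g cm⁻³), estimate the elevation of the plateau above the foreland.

5120 m

Excess crust Δ = 78780 m − 40090 m = 38690 m, split between elevation h and root r with h + r = Δ.
Airy balance ρ_c h = (ρ_m − ρ_c) r gives r = h ρ_c/(ρ_m − ρ_c), so h (1 + ρ_c/(ρ_m − ρ_c)) = Δ, i.e. h = Δ (ρ_m − ρ_c)/ρ_m.
h = 38690 m × 0.43/3.25 = 5120 m.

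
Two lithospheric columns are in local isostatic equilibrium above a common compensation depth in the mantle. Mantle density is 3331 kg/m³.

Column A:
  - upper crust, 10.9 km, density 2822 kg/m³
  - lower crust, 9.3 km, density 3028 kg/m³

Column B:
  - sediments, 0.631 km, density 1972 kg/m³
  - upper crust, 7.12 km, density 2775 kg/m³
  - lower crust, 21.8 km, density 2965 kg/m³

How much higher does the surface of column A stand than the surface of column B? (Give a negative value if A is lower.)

−1.33 km

For any compensation level in the mantle, the mantle terms cancel and isostasy reduces to e = (Σt_A − Σt_B) − (Σ(ρt)_A − Σ(ρt)_B) / ρ_m.
Σt_A = 20.2 km; Σt_B = 29.551 km; Σ(ρt)_A = 58920.2; Σ(ρt)_B = 85639.332 (in km·kg/m³).
e = (20.2 − 29.551) − (58920.2 − 85639.332) / 3331 = −1.33 km.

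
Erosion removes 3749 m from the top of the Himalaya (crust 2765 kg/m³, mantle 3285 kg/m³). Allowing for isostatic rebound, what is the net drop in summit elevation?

Rebound u = e ρ_c/ρ_m = 3749 m × 2765/3285 = 3156 m.
Net surface drop = e − u = 3749 m − 3156 m = e (ρ_m − ρ_c)/ρ_m = 593 m.

593 m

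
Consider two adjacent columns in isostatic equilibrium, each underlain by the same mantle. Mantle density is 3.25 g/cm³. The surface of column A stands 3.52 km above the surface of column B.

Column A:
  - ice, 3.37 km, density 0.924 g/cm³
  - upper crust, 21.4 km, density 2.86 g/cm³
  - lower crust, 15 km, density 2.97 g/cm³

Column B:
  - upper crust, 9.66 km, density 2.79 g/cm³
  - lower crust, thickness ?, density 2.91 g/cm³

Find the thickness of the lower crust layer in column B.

13.2 km

Take the compensation level at the base of the deeper column (depth z_c below the surface of column A) and equate Σ ρ_i t_i down to z_c; mantle fills any gap and the z_c terms cancel.
Column A: 3.37×0.924 + 21.4×2.86 + 15×2.97 + (z_c − 39.77)×3.25
Column B: 3.52×0 + 9.66×2.79 + x×2.91 + (z_c − 3.52 − 9.66 − x)×3.25
The z_c×3.25 term appears on both sides and cancels. Collect the known terms of each column as K = Σ(ρt)_known − 3.25 × (depth of known layers): K_A = 108.86788 − 3.25×39.77 = −20.38462; K_B = 26.9514 − 3.25×(3.52 + 9.66) = −15.8836.
Balance: K_A = K_B − x×(3.25 − 2.91), so x = (K_B − K_A)/(3.25 − 2.91) = 4.50102/0.34 = 13.2 km.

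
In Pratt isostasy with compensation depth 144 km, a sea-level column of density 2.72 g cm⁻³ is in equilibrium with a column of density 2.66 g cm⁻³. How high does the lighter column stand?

ρ_ref D = ρ (D + h) → h = D (ρ_ref − ρ)/ρ.
h = 144 km × (2.72 − 2.66)/2.66 = 3.25 km.

3.25 km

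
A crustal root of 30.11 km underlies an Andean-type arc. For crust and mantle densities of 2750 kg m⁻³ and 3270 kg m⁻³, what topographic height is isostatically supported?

5.69 km

In Airy isostatic equilibrium: ρ_c h = (ρ_m − ρ_c) r.
h = r (ρ_m − ρ_c) / ρ_c = 30.11 km × (3270 − 2750) / 2750 = 5.69 km.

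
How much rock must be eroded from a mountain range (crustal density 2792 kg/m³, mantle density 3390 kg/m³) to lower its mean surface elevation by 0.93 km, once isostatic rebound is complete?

5.27 km

Net drop Δ = e − u = e − e ρ_c/ρ_m = e (ρ_m − ρ_c)/ρ_m.
e = Δ ρ_m/(ρ_m − ρ_c) = 0.93 km × 3390/598 = 5.27 km.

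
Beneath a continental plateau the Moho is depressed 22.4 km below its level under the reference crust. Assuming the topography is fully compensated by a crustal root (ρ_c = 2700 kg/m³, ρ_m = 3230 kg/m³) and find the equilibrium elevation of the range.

4.4 km

In Airy isostatic equilibrium: ρ_c h = (ρ_m − ρ_c) r.
h = r (ρ_m − ρ_c) / ρ_c = 22.4 km × (3230 − 2700) / 2700 = 4.4 km.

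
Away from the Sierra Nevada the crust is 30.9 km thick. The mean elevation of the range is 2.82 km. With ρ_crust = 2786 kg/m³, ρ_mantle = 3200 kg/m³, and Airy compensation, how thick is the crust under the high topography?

Root depth r = h ρ_c / (ρ_m − ρ_c) = 2.82 km × 2786 / 414 = 18.98 km.
Total thickness = T + h + r = 30.9 km + 2.82 km + 18.98 km = 52.7 km.

52.7 km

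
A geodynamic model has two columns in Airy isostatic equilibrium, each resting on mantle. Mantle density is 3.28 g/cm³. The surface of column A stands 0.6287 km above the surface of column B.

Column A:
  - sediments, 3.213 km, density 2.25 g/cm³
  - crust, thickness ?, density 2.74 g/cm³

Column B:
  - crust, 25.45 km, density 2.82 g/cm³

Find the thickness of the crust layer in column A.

19.4 km

Take the compensation level at the base of the deeper column (depth z_c below the surface of column A) and equate Σ ρ_i t_i down to z_c; mantle fills any gap and the z_c terms cancel.
Column A: 3.213×2.25 + x×2.74 + (z_c − 3.213 − x)×3.28
Column B: 0.6287×0 + 25.45×2.82 + (z_c − 0.6287 − 25.45)×3.28
The z_c×3.28 term appears on both sides and cancels. Collect the known terms of each column as K = Σ(ρt)_known − 3.28 × (depth of known layers): K_A = 7.22925 − 3.28×3.213 = −3.30939; K_B = 71.769 − 3.28×(0.6287 + 25.45) = −13.769136.
Balance: K_A − x×(3.28 − 2.74) = K_B, so x = (K_A − K_B)/(3.28 − 2.74) = 10.4597/0.54 = 19.4 km.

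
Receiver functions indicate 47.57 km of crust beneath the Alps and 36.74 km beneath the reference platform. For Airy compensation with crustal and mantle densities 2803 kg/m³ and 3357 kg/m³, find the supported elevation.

Excess crust Δ = 47.57 km − 36.74 km = 10.83 km, split between elevation h and root r with h + r = Δ.
Airy balance ρ_c h = (ρ_m − ρ_c) r gives r = h ρ_c/(ρ_m − ρ_c), so h (1 + ρ_c/(ρ_m − ρ_c)) = Δ, i.e. h = Δ (ρ_m − ρ_c)/ρ_m.
h = 10.83 km × 554/3357 = 1.79 km.

1.79 km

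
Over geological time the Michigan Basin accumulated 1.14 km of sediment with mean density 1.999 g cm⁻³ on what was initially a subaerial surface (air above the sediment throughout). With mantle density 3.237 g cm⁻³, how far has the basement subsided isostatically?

0.704 km

Subaerial load: s = t ρ_sed / ρ_m = 1.14 km × 1.999/3.237 = 0.704 km.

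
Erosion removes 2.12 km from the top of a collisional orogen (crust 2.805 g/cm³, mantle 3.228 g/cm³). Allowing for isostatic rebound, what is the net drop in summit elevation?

0.278 km

Rebound u = e ρ_c/ρ_m = 2.12 km × 2.805/3.228 = 1.842 km.
Net surface drop = e − u = 2.12 km − 1.842 km = e (ρ_m − ρ_c)/ρ_m = 0.278 km.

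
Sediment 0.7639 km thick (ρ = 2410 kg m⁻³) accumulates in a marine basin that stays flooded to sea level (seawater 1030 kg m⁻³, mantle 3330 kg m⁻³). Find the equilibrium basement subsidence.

0.458 km

Submarine loading: the sediment displaces seawater, and the subsidence is in turn flooded, so s (ρ_m − ρ_w) = t (ρ_sed − ρ_w).
s = 0.7639 km × (2410 − 1030) / (3330 − 1030) = 0.458 km.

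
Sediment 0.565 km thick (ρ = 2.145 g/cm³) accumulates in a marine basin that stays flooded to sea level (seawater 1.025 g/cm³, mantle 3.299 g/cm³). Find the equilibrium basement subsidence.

0.278 km

Submarine loading: the sediment displaces seawater, and the subsidence is in turn flooded, so s (ρ_m − ρ_w) = t (ρ_sed − ρ_w).
s = 0.565 km × (2.145 − 1.025) / (3.299 − 1.025) = 0.278 km.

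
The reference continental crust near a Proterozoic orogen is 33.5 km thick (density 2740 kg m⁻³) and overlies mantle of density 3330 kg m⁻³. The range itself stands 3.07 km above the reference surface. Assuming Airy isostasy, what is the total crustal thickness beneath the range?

50.8 km

Root depth r = h ρ_c / (ρ_m − ρ_c) = 3.07 km × 2740 / 590 = 14.26 km.
Total thickness = T + h + r = 33.5 km + 3.07 km + 14.26 km = 50.8 km.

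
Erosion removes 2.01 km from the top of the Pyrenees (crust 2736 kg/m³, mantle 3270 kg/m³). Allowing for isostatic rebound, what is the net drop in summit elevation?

0.328 km

Rebound u = e ρ_c/ρ_m = 2.01 km × 2736/3270 = 1.682 km.
Net surface drop = e − u = 2.01 km − 1.682 km = e (ρ_m − ρ_c)/ρ_m = 0.328 km.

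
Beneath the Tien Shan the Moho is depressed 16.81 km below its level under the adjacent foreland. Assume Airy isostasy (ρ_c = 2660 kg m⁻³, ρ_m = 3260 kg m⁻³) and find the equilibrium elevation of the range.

In Airy isostatic equilibrium: ρ_c h = (ρ_m − ρ_c) r.
h = r (ρ_m − ρ_c) / ρ_c = 16.81 km × (3260 − 2660) / 2660 = 3.79 km.

3.79 km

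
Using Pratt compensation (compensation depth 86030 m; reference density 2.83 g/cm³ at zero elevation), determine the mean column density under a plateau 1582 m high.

2.78 g/cm³

Pratt balance: ρ_ref D = ρ (D + h).
ρ = ρ_ref D/(D + h) = 2.83 × 86030 m/(86030 m + 1582 m) = 2.78 g/cm³.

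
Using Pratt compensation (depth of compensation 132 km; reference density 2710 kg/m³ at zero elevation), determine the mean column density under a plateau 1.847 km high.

Pratt balance: ρ_ref D = ρ (D + h).
ρ = ρ_ref D/(D + h) = 2710 × 132 km/(132 km + 1.847 km) = 2670 kg/m³.

2670 kg/m³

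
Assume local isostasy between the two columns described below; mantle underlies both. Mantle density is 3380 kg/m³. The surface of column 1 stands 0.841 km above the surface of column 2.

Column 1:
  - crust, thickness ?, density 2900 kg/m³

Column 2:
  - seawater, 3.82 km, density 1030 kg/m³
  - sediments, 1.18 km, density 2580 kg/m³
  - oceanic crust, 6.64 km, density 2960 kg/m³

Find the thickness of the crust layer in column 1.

32.4 km

Take the compensation level at the base of the deeper column (depth z_c below the surface of column 1) and equate Σ ρ_i t_i down to z_c; mantle fills any gap and the z_c terms cancel.
Column 1: x×2900 + (z_c − 0 − x)×3380
Column 2: 0.841×0 + 3.82×1030 + 1.18×2580 + 6.64×2960 + (z_c − 0.841 − 11.64)×3380
The z_c×3380 term appears on both sides and cancels. Collect the known terms of each column as K = Σ(ρt)_known − 3380 × (depth of known layers): K_1 = 0 − 3380×0 = 0; K_2 = 26633.4 − 3380×(0.841 + 11.64) = −15552.38.
Balance: K_1 − x×(3380 − 2900) = K_2, so x = (K_1 − K_2)/(3380 − 2900) = 15552.4/480 = 32.4 km.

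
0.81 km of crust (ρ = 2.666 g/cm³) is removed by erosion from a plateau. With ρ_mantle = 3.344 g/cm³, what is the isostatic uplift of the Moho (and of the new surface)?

Unloading: uplift u = e ρ_c/ρ_m = 0.81 km × 2.666/3.344 = 0.646 km.

0.646 km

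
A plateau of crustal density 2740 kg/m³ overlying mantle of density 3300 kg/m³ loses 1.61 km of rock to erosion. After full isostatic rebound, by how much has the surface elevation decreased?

Rebound u = e ρ_c/ρ_m = 1.61 km × 2740/3300 = 1.337 km.
Net surface drop = e − u = 1.61 km − 1.337 km = e (ρ_m − ρ_c)/ρ_m = 0.273 km.

0.273 km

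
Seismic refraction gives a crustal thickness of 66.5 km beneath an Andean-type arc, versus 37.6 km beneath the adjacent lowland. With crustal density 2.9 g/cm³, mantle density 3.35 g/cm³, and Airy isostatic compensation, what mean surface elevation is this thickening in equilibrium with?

Excess crust Δ = 66.5 km − 37.6 km = 28.9 km, split between elevation h and root r with h + r = Δ.
Airy balance ρ_c h = (ρ_m − ρ_c) r gives r = h ρ_c/(ρ_m − ρ_c), so h (1 + ρ_c/(ρ_m − ρ_c)) = Δ, i.e. h = Δ (ρ_m − ρ_c)/ρ_m.
h = 28.9 km × 0.45/3.35 = 3.88 km.

3.88 km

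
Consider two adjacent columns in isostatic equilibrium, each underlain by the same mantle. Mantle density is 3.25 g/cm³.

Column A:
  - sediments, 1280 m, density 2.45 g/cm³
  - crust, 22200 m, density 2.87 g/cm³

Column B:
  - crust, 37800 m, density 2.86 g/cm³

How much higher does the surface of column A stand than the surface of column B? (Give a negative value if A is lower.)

−1630 m

For any compensation level in the mantle, the mantle terms cancel and isostasy reduces to e = (Σt_A − Σt_B) − (Σ(ρt)_A − Σ(ρt)_B) / ρ_m.
Σt_A = 23480 m; Σt_B = 37800 m; Σ(ρt)_A = 66850; Σ(ρt)_B = 108108 (in m·g/cm³).
e = (23480 − 37800) − (66850 − 108108) / 3.25 = −1630 m.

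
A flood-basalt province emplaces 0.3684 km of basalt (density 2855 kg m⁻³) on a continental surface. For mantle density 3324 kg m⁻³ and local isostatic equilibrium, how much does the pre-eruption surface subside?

0.316 km

Subaerial loading: s = t ρ_load / ρ_m.
s = 0.3684 km × 2855/3324 = 0.316 km.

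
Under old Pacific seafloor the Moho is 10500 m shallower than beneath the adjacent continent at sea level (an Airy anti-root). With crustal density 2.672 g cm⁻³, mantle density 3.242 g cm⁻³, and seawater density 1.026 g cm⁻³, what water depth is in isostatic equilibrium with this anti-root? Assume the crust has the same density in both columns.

3640 m

Replacing a thickness d of crust by seawater at the top must be balanced by replacing crust with mantle at the base: d (ρ_c − ρ_w) = a (ρ_m − ρ_c).
d = a (ρ_m − ρ_c)/(ρ_c − ρ_w) = 10500 m × 0.57/1.646 = 3640 m.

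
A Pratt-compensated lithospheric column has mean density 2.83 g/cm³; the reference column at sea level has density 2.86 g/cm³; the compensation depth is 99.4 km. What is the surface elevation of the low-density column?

1.05 km

ρ_ref D = ρ (D + h) → h = D (ρ_ref − ρ)/ρ.
h = 99.4 km × (2.86 − 2.83)/2.83 = 1.05 km.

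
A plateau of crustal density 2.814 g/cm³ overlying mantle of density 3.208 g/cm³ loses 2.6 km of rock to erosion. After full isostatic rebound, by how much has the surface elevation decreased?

Rebound u = e ρ_c/ρ_m = 2.6 km × 2.814/3.208 = 2.281 km.
Net surface drop = e − u = 2.6 km − 2.281 km = e (ρ_m − ρ_c)/ρ_m = 0.319 km.

0.319 km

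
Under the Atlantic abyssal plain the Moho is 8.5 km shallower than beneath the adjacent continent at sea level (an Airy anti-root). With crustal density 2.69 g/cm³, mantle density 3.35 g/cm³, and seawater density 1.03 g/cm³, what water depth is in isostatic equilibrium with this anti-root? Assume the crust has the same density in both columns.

Replacing a thickness d of crust by seawater at the top must be balanced by replacing crust with mantle at the base: d (ρ_c − ρ_w) = a (ρ_m − ρ_c).
d = a (ρ_m − ρ_c)/(ρ_c − ρ_w) = 8.5 km × 0.66/1.66 = 3.38 km.

3.38 km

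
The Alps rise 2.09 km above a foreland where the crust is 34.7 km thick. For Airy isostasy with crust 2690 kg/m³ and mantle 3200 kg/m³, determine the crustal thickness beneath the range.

47.8 km

Root depth r = h ρ_c / (ρ_m − ρ_c) = 2.09 km × 2690 / 510 = 11.02 km.
Total thickness = T + h + r = 34.7 km + 2.09 km + 11.02 km = 47.8 km.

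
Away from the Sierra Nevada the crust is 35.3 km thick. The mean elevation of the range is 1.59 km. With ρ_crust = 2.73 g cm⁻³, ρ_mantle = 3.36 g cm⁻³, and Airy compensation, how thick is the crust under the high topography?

43.8 km

Root depth r = h ρ_c / (ρ_m − ρ_c) = 1.59 km × 2.73 / 0.63 = 6.89 km.
Total thickness = T + h + r = 35.3 km + 1.59 km + 6.89 km = 43.8 km.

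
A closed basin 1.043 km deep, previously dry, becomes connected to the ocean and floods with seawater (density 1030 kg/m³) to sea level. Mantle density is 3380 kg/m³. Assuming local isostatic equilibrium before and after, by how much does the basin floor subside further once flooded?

0.457 km

After flooding the water column is d + s deep. Its weight must equal the weight of mantle displaced by the extra subsidence s: (d + s) ρ_w = s ρ_m.
s = d ρ_w / (ρ_m − ρ_w) = 1.043 km × 1030/(3380 − 1030) = 0.457 km.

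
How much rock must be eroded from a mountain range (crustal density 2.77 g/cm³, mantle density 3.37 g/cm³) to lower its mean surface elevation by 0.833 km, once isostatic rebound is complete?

Net drop Δ = e − u = e − e ρ_c/ρ_m = e (ρ_m − ρ_c)/ρ_m.
e = Δ ρ_m/(ρ_m − ρ_c) = 0.833 km × 3.37/0.6 = 4.68 km.

4.68 km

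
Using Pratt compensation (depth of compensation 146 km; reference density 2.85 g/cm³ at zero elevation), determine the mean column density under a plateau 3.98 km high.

2.77 g/cm³

Pratt balance: ρ_ref D = ρ (D + h).
ρ = ρ_ref D/(D + h) = 2.85 × 146 km/(146 km + 3.98 km) = 2.77 g/cm³.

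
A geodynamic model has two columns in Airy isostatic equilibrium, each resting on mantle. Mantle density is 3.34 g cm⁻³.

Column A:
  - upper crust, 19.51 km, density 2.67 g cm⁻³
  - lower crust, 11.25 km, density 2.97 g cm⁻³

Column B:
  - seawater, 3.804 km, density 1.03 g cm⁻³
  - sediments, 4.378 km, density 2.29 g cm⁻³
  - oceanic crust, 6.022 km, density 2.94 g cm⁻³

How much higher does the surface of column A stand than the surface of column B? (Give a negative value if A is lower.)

0.432 km

For any compensation level in the mantle, the mantle terms cancel and isostasy reduces to e = (Σt_A − Σt_B) − (Σ(ρt)_A − Σ(ρt)_B) / ρ_m.
Σt_A = 30.76 km; Σt_B = 14.204 km; Σ(ρt)_A = 85.5042; Σ(ρt)_B = 31.64842 (in km·g cm⁻³).
e = (30.76 − 14.204) − (85.5042 − 31.64842) / 3.34 = 0.432 km.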